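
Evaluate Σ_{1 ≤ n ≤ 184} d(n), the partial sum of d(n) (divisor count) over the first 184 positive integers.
Σ_{n ≤ 184} d(n) = 993

Compute d(n) for each 1 ≤ n ≤ 184: d(1) = 1, d(2) = 2, d(3) = 2, d(4) = 3, d(5) = 2, d(6) = 4, d(7) = 2, d(8) = 4, d(9) = 3, d(10) = 4, d(11) = 2, d(12) = 6, d(13) = 2, d(14) = 4, d(15) = 4, d(16) = 5, d(17) = 2, d(18) = 6, d(19) = 2, d(20) = 6, d(21) = 4, d(22) = 4, d(23) = 2, d(24) = 8, d(25) = 3, d(26) = 4, d(27) = 4, d(28) = 6, d(29) = 2, d(30) = 8, d(31) = 2, d(32) = 6, d(33) = 4, d(34) = 4, d(35) = 4, d(36) = 9, d(37) = 2, d(38) = 4, d(39) = 4, d(40) = 8, d(41) = 2, d(42) = 8, d(43) = 2, d(44) = 6, d(45) = 6, d(46) = 4, d(47) = 2, d(48) = 10, d(49) = 3, d(50) = 6, d(51) = 4, d(52) = 6, d(53) = 2, d(54) = 8, d(55) = 4, d(56) = 8, d(57) = 4, d(58) = 4, d(59) = 2, d(60) = 12, d(61) = 2, d(62) = 4, d(63) = 6, d(64) = 7, d(65) = 4, d(66) = 8, d(67) = 2, d(68) = 6, d(69) = 4, d(70) = 8, d(71) = 2, d(72) = 12, d(73) = 2, d(74) = 4, d(75) = 6, d(76) = 6, d(77) = 4, d(78) = 8, d(79) = 2, d(80) = 10, d(81) = 5, d(82) = 4, d(83) = 2, d(84) = 12, d(85) = 4, d(86) = 4, d(87) = 4, d(88) = 8, d(89) = 2, d(90) = 12, d(91) = 4, d(92) = 6, d(93) = 4, d(94) = 4, d(95) = 4, d(96) = 12, d(97) = 2, d(98) = 6, d(99) = 6, d(100) = 9, d(101) = 2, d(102) = 8, d(103) = 2, d(104) = 8, d(105) = 8, d(106) = 4, d(107) = 2, d(108) = 12, d(109) = 2, d(110) = 8, d(111) = 4, d(112) = 10, d(113) = 2, d(114) = 8, d(115) = 4, d(116) = 6, d(117) = 6, d(118) = 4, d(119) = 4, d(120) = 16, d(121) = 3, d(122) = 4, d(123) = 4, d(124) = 6, d(125) = 4, d(126) = 12, d(127) = 2, d(128) = 8, d(129) = 4, d(130) = 8, d(131) = 2, d(132) = 12, d(133) = 4, d(134) = 4, d(135) = 8, d(136) = 8, d(137) = 2, d(138) = 8, d(139) = 2, d(140) = 12, d(141) = 4, d(142) = 4, d(143) = 4, d(144) = 15, d(145) = 4, d(146) = 4, d(147) = 6, d(148) = 6, d(149) = 2, d(150) = 12, d(151) = 2, d(152) = 8, d(153) = 6, d(154) = 8, d(155) = 4, d(156) = 12, d(157) = 2, d(158) = 4, d(159) = 4, d(160) = 12, d(161) = 4, d(162) = 10, d(163) = 2, d(164) = 6, d(165) = 8, d(166) = 4, d(167) = 2, d(168) = 16, d(169) = 3, d(170) = 8, d(171) = 6, d(172) = 6, d(173) = 2, d(174) = 8, d(175) = 6, d(176) = 10, d(177) = 4, d(178) = 4, d(179) = 2, d(180) = 18, d(181) = 2, d(182) = 8, d(183) = 4, d(184) = 8. Summing all 184 values: 993. (Dirichlet's divisor formula: Σ_{n ≤ x} d(n) = x ln(x) + (2γ − 1) x + O(√x). For x = 184, the asymptotic estimate is ≈ 987.96.)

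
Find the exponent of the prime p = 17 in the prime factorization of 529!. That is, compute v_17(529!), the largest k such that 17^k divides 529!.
v_17(529!) = 32

Legendre's formula: v_p(n!) = Σ_{k ≥ 1} ⌊n / p^k⌋. For p = 17, n = 529, the terms are:
  ⌊529/17^1⌋ = ⌊529/17⌋ = 31
  ⌊529/17^2⌋ = ⌊529/289⌋ = 1
(the next term ⌊529/17^3⌋ = 0, terminating the sum). Summing: v_17(529!) = 31 + 1 = 32.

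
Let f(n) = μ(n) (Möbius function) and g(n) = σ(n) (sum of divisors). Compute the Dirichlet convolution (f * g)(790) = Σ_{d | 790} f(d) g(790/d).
(μ * σ)(790) = 790

Divisors of 790: [1, 2, 5, 10, 79, 158, 395, 790]. For each d | 790:
  d = 1: μ(1) · σ(790/1) = 1 · 1440 = 1440
  d = 2: μ(2) · σ(790/2) = -1 · 480 = -480
  d = 5: μ(5) · σ(790/5) = -1 · 240 = -240
  d = 10: μ(10) · σ(790/10) = 1 · 80 = 80
  d = 79: μ(79) · σ(790/79) = -1 · 18 = -18
  d = 158: μ(158) · σ(790/158) = 1 · 6 = 6
  d = 395: μ(395) · σ(790/395) = 1 · 3 = 3
  d = 790: μ(790) · σ(790/790) = -1 · 1 = -1
Summing: (μ * σ)(790) = 1440 + -480 + -240 + 80 + -18 + 6 + 3 + -1 = 790.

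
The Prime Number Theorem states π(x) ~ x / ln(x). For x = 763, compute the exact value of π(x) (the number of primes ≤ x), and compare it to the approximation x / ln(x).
π(763) = 135;  x/ln(x) ≈ 114.96;  relative error ≈ 14.85%.

Directly count primes up to 763: π(763) = 135. The PNT approximation gives 763/ln(763) ≈ 763/6.63726 ≈ 114.96. Relative error (π(x) − x/ln(x)) / π(x) ≈ 14.85%; the approximation is known to undercount slightly (Li(x) is a better estimate).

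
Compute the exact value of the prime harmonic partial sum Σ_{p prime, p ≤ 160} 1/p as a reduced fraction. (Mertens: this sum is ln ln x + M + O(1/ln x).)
Σ 1/p = 67195167335560670940823020383181530154843058347995389615845419/35375166993717494840635767087951744212057570647889977422429870

π(160) = 37, so the primes ≤ 160 are [2, 3, 5, 7, 11, 13, 17, 19, 23, 29, 31, 37, 41, 43, 47, 53, 59, 61, 67, 71, 73, 79, 83, 89, 97, 101, 103, 107, 109, 113, 127, 131, 137, 139, 149, 151, 157]. Summing 1/p over these primes: 67195167335560670940823020383181530154843058347995389615845419/35375166993717494840635767087951744212057570647889977422429870 ≈ 1.8995. Mertens estimate ln ln(160) + 0.2615 ≈ 1.8859.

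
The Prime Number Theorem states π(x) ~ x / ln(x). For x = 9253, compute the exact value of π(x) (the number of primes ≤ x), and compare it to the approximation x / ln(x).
π(9253) = 1146;  x/ln(x) ≈ 1013.17;  relative error ≈ 11.59%.

Directly count primes up to 9253: π(9253) = 1146. The PNT approximation gives 9253/ln(9253) ≈ 9253/9.13270 ≈ 1013.17. Relative error (π(x) − x/ln(x)) / π(x) ≈ 11.59%; the approximation is known to undercount slightly (Li(x) is a better estimate).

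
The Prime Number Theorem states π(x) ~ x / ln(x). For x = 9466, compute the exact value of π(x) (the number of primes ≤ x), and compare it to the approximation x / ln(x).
π(9466) = 1172;  x/ln(x) ≈ 1033.92;  relative error ≈ 11.78%.

Directly count primes up to 9466: π(9466) = 1172. The PNT approximation gives 9466/ln(9466) ≈ 9466/9.15546 ≈ 1033.92. Relative error (π(x) − x/ln(x)) / π(x) ≈ 11.78%; the approximation is known to undercount slightly (Li(x) is a better estimate).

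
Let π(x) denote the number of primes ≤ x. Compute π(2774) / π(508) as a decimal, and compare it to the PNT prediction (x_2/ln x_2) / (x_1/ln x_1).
π(2774)/π(508) = 403/96 ≈ 4.1979;  PNT prediction ≈ 4.2914.

π(508) = 96 and π(2774) = 403, so π(2774)/π(508) ≈ 4.1979. The PNT-predicted ratio is (2774/ln(2774)) / (508/ln(508)) ≈ 4.2914. The two agree to within a few percent, as expected.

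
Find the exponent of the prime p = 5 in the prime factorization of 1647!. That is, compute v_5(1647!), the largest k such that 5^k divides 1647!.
v_5(1647!) = 409

Legendre's formula: v_p(n!) = Σ_{k ≥ 1} ⌊n / p^k⌋. For p = 5, n = 1647, the terms are:
  ⌊1647/5^1⌋ = ⌊1647/5⌋ = 329
  ⌊1647/5^2⌋ = ⌊1647/25⌋ = 65
  ⌊1647/5^3⌋ = ⌊1647/125⌋ = 13
  ⌊1647/5^4⌋ = ⌊1647/625⌋ = 2
(the next term ⌊1647/5^5⌋ = 0, terminating the sum). Summing: v_5(1647!) = 329 + 65 + 13 + 2 = 409.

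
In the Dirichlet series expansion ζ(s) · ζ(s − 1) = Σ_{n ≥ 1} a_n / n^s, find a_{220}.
σ(220) = 504

In the product (Σ m^0/m^s)(Σ k / k^s) = Σ (Σ_{d | n} d) / n^s, the coefficient of 1/n^s is σ(n) = Σ_{d | n} d. For n = 220, divisors are [1, 2, 4, 5, 10, 11, 20, 22, 44, 55, 110, 220]; summing: σ(220) = 504.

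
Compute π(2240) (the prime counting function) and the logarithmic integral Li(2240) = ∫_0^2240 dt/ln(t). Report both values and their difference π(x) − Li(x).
π(2240) = 333;  Li(2240) ≈ 346.15;  π(x) − Li(x) ≈ -13.15.

Direct count of primes ≤ 2240 gives π(2240) = 333. Numerical evaluation of the logarithmic integral gives Li(2240) ≈ 346.15. The difference π(x) − Li(x) ≈ -13.15 is typically negative for small/moderate x (Li(x) overestimates), though Littlewood's theorem shows this sign changes infinitely often.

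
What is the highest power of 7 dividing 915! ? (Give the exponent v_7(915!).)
v_7(915!) = 150

Legendre's formula: v_p(n!) = Σ_{k ≥ 1} ⌊n / p^k⌋. For p = 7, n = 915, the terms are:
  ⌊915/7^1⌋ = ⌊915/7⌋ = 130
  ⌊915/7^2⌋ = ⌊915/49⌋ = 18
  ⌊915/7^3⌋ = ⌊915/343⌋ = 2
(the next term ⌊915/7^4⌋ = 0, terminating the sum). Summing: v_7(915!) = 130 + 18 + 2 = 150.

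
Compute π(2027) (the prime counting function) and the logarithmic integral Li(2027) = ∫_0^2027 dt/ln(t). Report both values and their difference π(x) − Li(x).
π(2027) = 307;  Li(2027) ≈ 318.36;  π(x) − Li(x) ≈ -11.36.

Direct count of primes ≤ 2027 gives π(2027) = 307. Numerical evaluation of the logarithmic integral gives Li(2027) ≈ 318.36. The difference π(x) − Li(x) ≈ -11.36 is typically negative for small/moderate x (Li(x) overestimates), though Littlewood's theorem shows this sign changes infinitely often.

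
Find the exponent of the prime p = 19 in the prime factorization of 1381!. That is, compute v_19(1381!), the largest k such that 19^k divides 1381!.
v_19(1381!) = 75

Legendre's formula: v_p(n!) = Σ_{k ≥ 1} ⌊n / p^k⌋. For p = 19, n = 1381, the terms are:
  ⌊1381/19^1⌋ = ⌊1381/19⌋ = 72
  ⌊1381/19^2⌋ = ⌊1381/361⌋ = 3
(the next term ⌊1381/19^3⌋ = 0, terminating the sum). Summing: v_19(1381!) = 72 + 3 = 75.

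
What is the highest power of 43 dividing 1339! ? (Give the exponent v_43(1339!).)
v_43(1339!) = 31

Legendre's formula: v_p(n!) = Σ_{k ≥ 1} ⌊n / p^k⌋. For p = 43, n = 1339, the terms are:
  ⌊1339/43^1⌋ = ⌊1339/43⌋ = 31
(the next term ⌊1339/43^2⌋ = 0, terminating the sum). Summing: v_43(1339!) = 31 = 31.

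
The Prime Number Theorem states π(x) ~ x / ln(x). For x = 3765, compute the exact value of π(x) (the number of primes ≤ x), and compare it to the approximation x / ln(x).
π(3765) = 523;  x/ln(x) ≈ 457.28;  relative error ≈ 12.57%.

Directly count primes up to 3765: π(3765) = 523. The PNT approximation gives 3765/ln(3765) ≈ 3765/8.23350 ≈ 457.28. Relative error (π(x) − x/ln(x)) / π(x) ≈ 12.57%; the approximation is known to undercount slightly (Li(x) is a better estimate).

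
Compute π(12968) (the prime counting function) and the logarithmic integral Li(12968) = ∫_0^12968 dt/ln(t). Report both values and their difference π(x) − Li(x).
π(12968) = 1544;  Li(12968) ≈ 1563.73;  π(x) − Li(x) ≈ -19.73.

Direct count of primes ≤ 12968 gives π(12968) = 1544. Numerical evaluation of the logarithmic integral gives Li(12968) ≈ 1563.73. The difference π(x) − Li(x) ≈ -19.73 is typically negative for small/moderate x (Li(x) overestimates), though Littlewood's theorem shows this sign changes infinitely often.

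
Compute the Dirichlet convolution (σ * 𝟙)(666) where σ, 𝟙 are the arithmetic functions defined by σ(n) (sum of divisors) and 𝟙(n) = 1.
(σ * 𝟙)(666) = 2808

Divisors of 666: [1, 2, 3, 6, 9, 18, 37, 74, 111, 222, 333, 666]. For each d | 666:
  d = 1: σ(1) · 𝟙(666/1) = 1 · 1 = 1
  d = 2: σ(2) · 𝟙(666/2) = 3 · 1 = 3
  d = 3: σ(3) · 𝟙(666/3) = 4 · 1 = 4
  d = 6: σ(6) · 𝟙(666/6) = 12 · 1 = 12
  d = 9: σ(9) · 𝟙(666/9) = 13 · 1 = 13
  d = 18: σ(18) · 𝟙(666/18) = 39 · 1 = 39
  d = 37: σ(37) · 𝟙(666/37) = 38 · 1 = 38
  d = 74: σ(74) · 𝟙(666/74) = 114 · 1 = 114
  d = 111: σ(111) · 𝟙(666/111) = 152 · 1 = 152
  d = 222: σ(222) · 𝟙(666/222) = 456 · 1 = 456
  d = 333: σ(333) · 𝟙(666/333) = 494 · 1 = 494
  d = 666: σ(666) · 𝟙(666/666) = 1482 · 1 = 1482
Summing: (σ * 𝟙)(666) = 1 + 3 + 4 + 12 + 13 + 39 + 38 + 114 + 152 + 456 + 494 + 1482 = 2808.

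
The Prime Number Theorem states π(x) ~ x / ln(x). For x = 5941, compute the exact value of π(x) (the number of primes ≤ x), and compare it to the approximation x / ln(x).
π(5941) = 780;  x/ln(x) ≈ 683.69;  relative error ≈ 12.35%.

Directly count primes up to 5941: π(5941) = 780. The PNT approximation gives 5941/ln(5941) ≈ 5941/8.68963 ≈ 683.69. Relative error (π(x) − x/ln(x)) / π(x) ≈ 12.35%; the approximation is known to undercount slightly (Li(x) is a better estimate).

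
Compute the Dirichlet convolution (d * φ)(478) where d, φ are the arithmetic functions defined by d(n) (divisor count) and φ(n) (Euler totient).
(d * φ)(478) = 720

Divisors of 478: [1, 2, 239, 478]. For each d | 478:
  d = 1: d(1) · φ(478/1) = 1 · 238 = 238
  d = 2: d(2) · φ(478/2) = 2 · 238 = 476
  d = 239: d(239) · φ(478/239) = 2 · 1 = 2
  d = 478: d(478) · φ(478/478) = 4 · 1 = 4
Summing: (d * φ)(478) = 238 + 476 + 2 + 4 = 720.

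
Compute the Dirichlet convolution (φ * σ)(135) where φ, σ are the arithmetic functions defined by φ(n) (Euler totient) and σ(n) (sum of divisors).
(φ * σ)(135) = 1080

Divisors of 135: [1, 3, 5, 9, 15, 27, 45, 135]. For each d | 135:
  d = 1: φ(1) · σ(135/1) = 1 · 240 = 240
  d = 3: φ(3) · σ(135/3) = 2 · 78 = 156
  d = 5: φ(5) · σ(135/5) = 4 · 40 = 160
  d = 9: φ(9) · σ(135/9) = 6 · 24 = 144
  d = 15: φ(15) · σ(135/15) = 8 · 13 = 104
  d = 27: φ(27) · σ(135/27) = 18 · 6 = 108
  d = 45: φ(45) · σ(135/45) = 24 · 4 = 96
  d = 135: φ(135) · σ(135/135) = 72 · 1 = 72
Summing: (φ * σ)(135) = 240 + 156 + 160 + 144 + 104 + 108 + 96 + 72 = 1080.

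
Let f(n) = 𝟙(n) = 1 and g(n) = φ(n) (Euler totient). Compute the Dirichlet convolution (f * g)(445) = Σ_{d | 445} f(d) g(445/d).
(𝟙 * φ)(445) = 445

Divisors of 445: [1, 5, 89, 445]. For each d | 445:
  d = 1: 𝟙(1) · φ(445/1) = 1 · 352 = 352
  d = 5: 𝟙(5) · φ(445/5) = 1 · 88 = 88
  d = 89: 𝟙(89) · φ(445/89) = 1 · 4 = 4
  d = 445: 𝟙(445) · φ(445/445) = 1 · 1 = 1
Summing: (𝟙 * φ)(445) = 352 + 88 + 4 + 1 = 445.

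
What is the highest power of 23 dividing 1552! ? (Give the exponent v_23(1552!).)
v_23(1552!) = 69

Legendre's formula: v_p(n!) = Σ_{k ≥ 1} ⌊n / p^k⌋. For p = 23, n = 1552, the terms are:
  ⌊1552/23^1⌋ = ⌊1552/23⌋ = 67
  ⌊1552/23^2⌋ = ⌊1552/529⌋ = 2
(the next term ⌊1552/23^3⌋ = 0, terminating the sum). Summing: v_23(1552!) = 67 + 2 = 69.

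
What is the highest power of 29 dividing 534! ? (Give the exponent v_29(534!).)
v_29(534!) = 18

Legendre's formula: v_p(n!) = Σ_{k ≥ 1} ⌊n / p^k⌋. For p = 29, n = 534, the terms are:
  ⌊534/29^1⌋ = ⌊534/29⌋ = 18
(the next term ⌊534/29^2⌋ = 0, terminating the sum). Summing: v_29(534!) = 18 = 18.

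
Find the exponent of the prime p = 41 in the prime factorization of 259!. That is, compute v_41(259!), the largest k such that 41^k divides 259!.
v_41(259!) = 6

Legendre's formula: v_p(n!) = Σ_{k ≥ 1} ⌊n / p^k⌋. For p = 41, n = 259, the terms are:
  ⌊259/41^1⌋ = ⌊259/41⌋ = 6
(the next term ⌊259/41^2⌋ = 0, terminating the sum). Summing: v_41(259!) = 6 = 6.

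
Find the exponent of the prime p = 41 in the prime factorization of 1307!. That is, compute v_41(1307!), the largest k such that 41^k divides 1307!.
v_41(1307!) = 31

Legendre's formula: v_p(n!) = Σ_{k ≥ 1} ⌊n / p^k⌋. For p = 41, n = 1307, the terms are:
  ⌊1307/41^1⌋ = ⌊1307/41⌋ = 31
(the next term ⌊1307/41^2⌋ = 0, terminating the sum). Summing: v_41(1307!) = 31 = 31.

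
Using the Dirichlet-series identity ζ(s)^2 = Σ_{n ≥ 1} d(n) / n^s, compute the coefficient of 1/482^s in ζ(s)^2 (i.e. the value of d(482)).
d(482) = 4

ζ(s)^2 = (Σ 1/m^s)(Σ 1/k^s). The coefficient of 1/n^s in the product is the number of ordered pairs (m, k) with mk = n, which equals d(n). For n = 482, divisors are [1, 2, 241, 482], so d(482) = 4.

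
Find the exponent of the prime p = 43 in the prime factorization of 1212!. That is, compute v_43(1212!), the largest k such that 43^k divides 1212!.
v_43(1212!) = 28

Legendre's formula: v_p(n!) = Σ_{k ≥ 1} ⌊n / p^k⌋. For p = 43, n = 1212, the terms are:
  ⌊1212/43^1⌋ = ⌊1212/43⌋ = 28
(the next term ⌊1212/43^2⌋ = 0, terminating the sum). Summing: v_43(1212!) = 28 = 28.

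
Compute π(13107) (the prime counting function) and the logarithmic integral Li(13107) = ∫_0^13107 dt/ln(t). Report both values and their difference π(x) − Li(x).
π(13107) = 1559;  Li(13107) ≈ 1578.40;  π(x) − Li(x) ≈ -19.40.

Direct count of primes ≤ 13107 gives π(13107) = 1559. Numerical evaluation of the logarithmic integral gives Li(13107) ≈ 1578.40. The difference π(x) − Li(x) ≈ -19.40 is typically negative for small/moderate x (Li(x) overestimates), though Littlewood's theorem shows this sign changes infinitely often.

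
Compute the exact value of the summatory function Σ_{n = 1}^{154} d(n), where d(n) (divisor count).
Σ_{n ≤ 154} d(n) = 804

Compute d(n) for each 1 ≤ n ≤ 154: d(1) = 1, d(2) = 2, d(3) = 2, d(4) = 3, d(5) = 2, d(6) = 4, d(7) = 2, d(8) = 4, d(9) = 3, d(10) = 4, d(11) = 2, d(12) = 6, d(13) = 2, d(14) = 4, d(15) = 4, d(16) = 5, d(17) = 2, d(18) = 6, d(19) = 2, d(20) = 6, d(21) = 4, d(22) = 4, d(23) = 2, d(24) = 8, d(25) = 3, d(26) = 4, d(27) = 4, d(28) = 6, d(29) = 2, d(30) = 8, d(31) = 2, d(32) = 6, d(33) = 4, d(34) = 4, d(35) = 4, d(36) = 9, d(37) = 2, d(38) = 4, d(39) = 4, d(40) = 8, d(41) = 2, d(42) = 8, d(43) = 2, d(44) = 6, d(45) = 6, d(46) = 4, d(47) = 2, d(48) = 10, d(49) = 3, d(50) = 6, d(51) = 4, d(52) = 6, d(53) = 2, d(54) = 8, d(55) = 4, d(56) = 8, d(57) = 4, d(58) = 4, d(59) = 2, d(60) = 12, d(61) = 2, d(62) = 4, d(63) = 6, d(64) = 7, d(65) = 4, d(66) = 8, d(67) = 2, d(68) = 6, d(69) = 4, d(70) = 8, d(71) = 2, d(72) = 12, d(73) = 2, d(74) = 4, d(75) = 6, d(76) = 6, d(77) = 4, d(78) = 8, d(79) = 2, d(80) = 10, d(81) = 5, d(82) = 4, d(83) = 2, d(84) = 12, d(85) = 4, d(86) = 4, d(87) = 4, d(88) = 8, d(89) = 2, d(90) = 12, d(91) = 4, d(92) = 6, d(93) = 4, d(94) = 4, d(95) = 4, d(96) = 12, d(97) = 2, d(98) = 6, d(99) = 6, d(100) = 9, d(101) = 2, d(102) = 8, d(103) = 2, d(104) = 8, d(105) = 8, d(106) = 4, d(107) = 2, d(108) = 12, d(109) = 2, d(110) = 8, d(111) = 4, d(112) = 10, d(113) = 2, d(114) = 8, d(115) = 4, d(116) = 6, d(117) = 6, d(118) = 4, d(119) = 4, d(120) = 16, d(121) = 3, d(122) = 4, d(123) = 4, d(124) = 6, d(125) = 4, d(126) = 12, d(127) = 2, d(128) = 8, d(129) = 4, d(130) = 8, d(131) = 2, d(132) = 12, d(133) = 4, d(134) = 4, d(135) = 8, d(136) = 8, d(137) = 2, d(138) = 8, d(139) = 2, d(140) = 12, d(141) = 4, d(142) = 4, d(143) = 4, d(144) = 15, d(145) = 4, d(146) = 4, d(147) = 6, d(148) = 6, d(149) = 2, d(150) = 12, d(151) = 2, d(152) = 8, d(153) = 6, d(154) = 8. Summing all 154 values: 804. (Dirichlet's divisor formula: Σ_{n ≤ x} d(n) = x ln(x) + (2γ − 1) x + O(√x). For x = 154, the asymptotic estimate is ≈ 799.47.)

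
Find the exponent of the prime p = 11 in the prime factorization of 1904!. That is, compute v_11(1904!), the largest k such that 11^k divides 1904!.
v_11(1904!) = 189

Legendre's formula: v_p(n!) = Σ_{k ≥ 1} ⌊n / p^k⌋. For p = 11, n = 1904, the terms are:
  ⌊1904/11^1⌋ = ⌊1904/11⌋ = 173
  ⌊1904/11^2⌋ = ⌊1904/121⌋ = 15
  ⌊1904/11^3⌋ = ⌊1904/1331⌋ = 1
(the next term ⌊1904/11^4⌋ = 0, terminating the sum). Summing: v_11(1904!) = 173 + 15 + 1 = 189.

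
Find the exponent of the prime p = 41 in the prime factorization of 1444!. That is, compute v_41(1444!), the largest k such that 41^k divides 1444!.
v_41(1444!) = 35

Legendre's formula: v_p(n!) = Σ_{k ≥ 1} ⌊n / p^k⌋. For p = 41, n = 1444, the terms are:
  ⌊1444/41^1⌋ = ⌊1444/41⌋ = 35
(the next term ⌊1444/41^2⌋ = 0, terminating the sum). Summing: v_41(1444!) = 35 = 35.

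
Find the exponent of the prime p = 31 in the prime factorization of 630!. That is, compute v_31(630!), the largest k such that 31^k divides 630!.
v_31(630!) = 20

Legendre's formula: v_p(n!) = Σ_{k ≥ 1} ⌊n / p^k⌋. For p = 31, n = 630, the terms are:
  ⌊630/31^1⌋ = ⌊630/31⌋ = 20
(the next term ⌊630/31^2⌋ = 0, terminating the sum). Summing: v_31(630!) = 20 = 20.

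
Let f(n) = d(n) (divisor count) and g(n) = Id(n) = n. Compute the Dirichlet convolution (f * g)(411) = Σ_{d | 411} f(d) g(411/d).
(d * Id)(411) = 695

Divisors of 411: [1, 3, 137, 411]. For each d | 411:
  d = 1: d(1) · Id(411/1) = 1 · 411 = 411
  d = 3: d(3) · Id(411/3) = 2 · 137 = 274
  d = 137: d(137) · Id(411/137) = 2 · 3 = 6
  d = 411: d(411) · Id(411/411) = 4 · 1 = 4
Summing: (d * Id)(411) = 411 + 274 + 6 + 4 = 695.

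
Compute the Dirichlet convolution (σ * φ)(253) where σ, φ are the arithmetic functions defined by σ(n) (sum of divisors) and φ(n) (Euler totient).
(σ * φ)(253) = 1012

Divisors of 253: [1, 11, 23, 253]. For each d | 253:
  d = 1: σ(1) · φ(253/1) = 1 · 220 = 220
  d = 11: σ(11) · φ(253/11) = 12 · 22 = 264
  d = 23: σ(23) · φ(253/23) = 24 · 10 = 240
  d = 253: σ(253) · φ(253/253) = 288 · 1 = 288
Summing: (σ * φ)(253) = 220 + 264 + 240 + 288 = 1012.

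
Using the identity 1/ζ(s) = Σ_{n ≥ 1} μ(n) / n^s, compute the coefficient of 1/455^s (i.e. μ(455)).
μ(455) = -1

Factor n = 455 = 5 · 7 · 13. μ(n) = 0 if any exponent ≥ 2 (not squarefree); otherwise μ(n) = (−1)^{ω(n)} where ω(n) is the number of distinct prime factors. Applying: μ(455) = -1.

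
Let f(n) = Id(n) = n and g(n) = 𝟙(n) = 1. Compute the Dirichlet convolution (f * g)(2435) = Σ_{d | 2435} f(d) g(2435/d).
(Id * 𝟙)(2435) = 2928

Divisors of 2435: [1, 5, 487, 2435]. For each d | 2435:
  d = 1: Id(1) · 𝟙(2435/1) = 1 · 1 = 1
  d = 5: Id(5) · 𝟙(2435/5) = 5 · 1 = 5
  d = 487: Id(487) · 𝟙(2435/487) = 487 · 1 = 487
  d = 2435: Id(2435) · 𝟙(2435/2435) = 2435 · 1 = 2435
Summing: (Id * 𝟙)(2435) = 1 + 5 + 487 + 2435 = 2928.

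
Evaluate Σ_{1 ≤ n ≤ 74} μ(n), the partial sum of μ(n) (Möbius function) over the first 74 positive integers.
Σ_{n ≤ 74} μ(n) = -3

Compute μ(n) for each 1 ≤ n ≤ 74: μ(1) = 1, μ(2) = -1, μ(3) = -1, μ(4) = 0, μ(5) = -1, μ(6) = 1, μ(7) = -1, μ(8) = 0, μ(9) = 0, μ(10) = 1, μ(11) = -1, μ(12) = 0, μ(13) = -1, μ(14) = 1, μ(15) = 1, μ(16) = 0, μ(17) = -1, μ(18) = 0, μ(19) = -1, μ(20) = 0, μ(21) = 1, μ(22) = 1, μ(23) = -1, μ(24) = 0, μ(25) = 0, μ(26) = 1, μ(27) = 0, μ(28) = 0, μ(29) = -1, μ(30) = -1, μ(31) = -1, μ(32) = 0, μ(33) = 1, μ(34) = 1, μ(35) = 1, μ(36) = 0, μ(37) = -1, μ(38) = 1, μ(39) = 1, μ(40) = 0, μ(41) = -1, μ(42) = -1, μ(43) = -1, μ(44) = 0, μ(45) = 0, μ(46) = 1, μ(47) = -1, μ(48) = 0, μ(49) = 0, μ(50) = 0, μ(51) = 1, μ(52) = 0, μ(53) = -1, μ(54) = 0, μ(55) = 1, μ(56) = 0, μ(57) = 1, μ(58) = 1, μ(59) = -1, μ(60) = 0, μ(61) = -1, μ(62) = 1, μ(63) = 0, μ(64) = 0, μ(65) = 1, μ(66) = -1, μ(67) = -1, μ(68) = 0, μ(69) = 1, μ(70) = -1, μ(71) = -1, μ(72) = 0, μ(73) = -1, μ(74) = 1. Summing all 74 values: -3. (Mertens function M(x) = Σ_{n ≤ x} μ(n); on average M(x) should be small (PNT ⟺ M(x) = o(x)).)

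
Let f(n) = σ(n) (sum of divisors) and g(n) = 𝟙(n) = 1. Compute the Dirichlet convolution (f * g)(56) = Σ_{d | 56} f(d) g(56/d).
(σ * 𝟙)(56) = 234

Divisors of 56: [1, 2, 4, 7, 8, 14, 28, 56]. For each d | 56:
  d = 1: σ(1) · 𝟙(56/1) = 1 · 1 = 1
  d = 2: σ(2) · 𝟙(56/2) = 3 · 1 = 3
  d = 4: σ(4) · 𝟙(56/4) = 7 · 1 = 7
  d = 7: σ(7) · 𝟙(56/7) = 8 · 1 = 8
  d = 8: σ(8) · 𝟙(56/8) = 15 · 1 = 15
  d = 14: σ(14) · 𝟙(56/14) = 24 · 1 = 24
  d = 28: σ(28) · 𝟙(56/28) = 56 · 1 = 56
  d = 56: σ(56) · 𝟙(56/56) = 120 · 1 = 120
Summing: (σ * 𝟙)(56) = 1 + 3 + 7 + 8 + 15 + 24 + 56 + 120 = 234.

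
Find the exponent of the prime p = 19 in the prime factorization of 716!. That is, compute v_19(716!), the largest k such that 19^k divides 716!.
v_19(716!) = 38

Legendre's formula: v_p(n!) = Σ_{k ≥ 1} ⌊n / p^k⌋. For p = 19, n = 716, the terms are:
  ⌊716/19^1⌋ = ⌊716/19⌋ = 37
  ⌊716/19^2⌋ = ⌊716/361⌋ = 1
(the next term ⌊716/19^3⌋ = 0, terminating the sum). Summing: v_19(716!) = 37 + 1 = 38.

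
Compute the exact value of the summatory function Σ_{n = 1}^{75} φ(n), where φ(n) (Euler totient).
Σ_{n ≤ 75} φ(n) = 1736

Compute φ(n) for each 1 ≤ n ≤ 75: φ(1) = 1, φ(2) = 1, φ(3) = 2, φ(4) = 2, φ(5) = 4, φ(6) = 2, φ(7) = 6, φ(8) = 4, φ(9) = 6, φ(10) = 4, φ(11) = 10, φ(12) = 4, φ(13) = 12, φ(14) = 6, φ(15) = 8, φ(16) = 8, φ(17) = 16, φ(18) = 6, φ(19) = 18, φ(20) = 8, φ(21) = 12, φ(22) = 10, φ(23) = 22, φ(24) = 8, φ(25) = 20, φ(26) = 12, φ(27) = 18, φ(28) = 12, φ(29) = 28, φ(30) = 8, φ(31) = 30, φ(32) = 16, φ(33) = 20, φ(34) = 16, φ(35) = 24, φ(36) = 12, φ(37) = 36, φ(38) = 18, φ(39) = 24, φ(40) = 16, φ(41) = 40, φ(42) = 12, φ(43) = 42, φ(44) = 20, φ(45) = 24, φ(46) = 22, φ(47) = 46, φ(48) = 16, φ(49) = 42, φ(50) = 20, φ(51) = 32, φ(52) = 24, φ(53) = 52, φ(54) = 18, φ(55) = 40, φ(56) = 24, φ(57) = 36, φ(58) = 28, φ(59) = 58, φ(60) = 16, φ(61) = 60, φ(62) = 30, φ(63) = 36, φ(64) = 32, φ(65) = 48, φ(66) = 20, φ(67) = 66, φ(68) = 32, φ(69) = 44, φ(70) = 24, φ(71) = 70, φ(72) = 24, φ(73) = 72, φ(74) = 36, φ(75) = 40. Summing all 75 values: 1736. (Average order: Σ_{n ≤ x} φ(n) ~ (3/π²) x². For x = 75, (3/π²)·75² ≈ 1709.79.)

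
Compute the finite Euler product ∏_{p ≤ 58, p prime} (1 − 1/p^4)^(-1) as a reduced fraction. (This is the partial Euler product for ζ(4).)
∏ = 750937919501355467062347671738968589096863062629/693820677147413996973765862820413440000000000000

The primes p ≤ 58 are [2, 3, 5, 7, 11, 13, 17, 19, 23, 29, 31, 37, 41, 43, 47, 53]. For each prime, (1 − 1/p^4)^(-1) = p^4 / (p^4 − 1). The product is (1 − 1/2^4)^(-1), (1 − 1/3^4)^(-1), (1 − 1/5^4)^(-1), (1 − 1/7^4)^(-1), (1 − 1/11^4)^(-1), (1 − 1/13^4)^(-1), (1 − 1/17^4)^(-1), (1 − 1/19^4)^(-1), (1 − 1/23^4)^(-1), (1 − 1/29^4)^(-1), (1 − 1/31^4)^(-1), (1 − 1/37^4)^(-1), (1 − 1/41^4)^(-1), (1 − 1/43^4)^(-1), (1 − 1/47^4)^(-1), (1 − 1/53^4)^(-1) = ∏ p^4 / (p^4 − 1) = 750937919501355467062347671738968589096863062629/693820677147413996973765862820413440000000000000.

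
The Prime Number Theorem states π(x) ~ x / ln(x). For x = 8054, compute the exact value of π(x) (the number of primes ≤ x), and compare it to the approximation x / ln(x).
π(8054) = 1012;  x/ln(x) ≈ 895.49;  relative error ≈ 11.51%.

Directly count primes up to 8054: π(8054) = 1012. The PNT approximation gives 8054/ln(8054) ≈ 8054/8.99392 ≈ 895.49. Relative error (π(x) − x/ln(x)) / π(x) ≈ 11.51%; the approximation is known to undercount slightly (Li(x) is a better estimate).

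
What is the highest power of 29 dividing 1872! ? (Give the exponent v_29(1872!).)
v_29(1872!) = 66

Legendre's formula: v_p(n!) = Σ_{k ≥ 1} ⌊n / p^k⌋. For p = 29, n = 1872, the terms are:
  ⌊1872/29^1⌋ = ⌊1872/29⌋ = 64
  ⌊1872/29^2⌋ = ⌊1872/841⌋ = 2
(the next term ⌊1872/29^3⌋ = 0, terminating the sum). Summing: v_29(1872!) = 64 + 2 = 66.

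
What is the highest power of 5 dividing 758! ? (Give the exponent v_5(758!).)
v_5(758!) = 188

Legendre's formula: v_p(n!) = Σ_{k ≥ 1} ⌊n / p^k⌋. For p = 5, n = 758, the terms are:
  ⌊758/5^1⌋ = ⌊758/5⌋ = 151
  ⌊758/5^2⌋ = ⌊758/25⌋ = 30
  ⌊758/5^3⌋ = ⌊758/125⌋ = 6
  ⌊758/5^4⌋ = ⌊758/625⌋ = 1
(the next term ⌊758/5^5⌋ = 0, terminating the sum). Summing: v_5(758!) = 151 + 30 + 6 + 1 = 188.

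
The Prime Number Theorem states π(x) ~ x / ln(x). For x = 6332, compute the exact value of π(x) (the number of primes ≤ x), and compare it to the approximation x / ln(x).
π(6332) = 824;  x/ln(x) ≈ 723.38;  relative error ≈ 12.21%.

Directly count primes up to 6332: π(6332) = 824. The PNT approximation gives 6332/ln(6332) ≈ 6332/8.75337 ≈ 723.38. Relative error (π(x) − x/ln(x)) / π(x) ≈ 12.21%; the approximation is known to undercount slightly (Li(x) is a better estimate).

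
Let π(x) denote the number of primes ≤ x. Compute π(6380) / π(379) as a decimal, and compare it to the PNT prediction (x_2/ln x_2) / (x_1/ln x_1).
π(6380)/π(379) = 832/75 ≈ 11.0933;  PNT prediction ≈ 11.4087.

π(379) = 75 and π(6380) = 832, so π(6380)/π(379) ≈ 11.0933. The PNT-predicted ratio is (6380/ln(6380)) / (379/ln(379)) ≈ 11.4087. The two agree to within a few percent, as expected.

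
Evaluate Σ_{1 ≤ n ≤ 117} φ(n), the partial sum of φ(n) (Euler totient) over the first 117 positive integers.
Σ_{n ≤ 117} φ(n) = 4200

Compute φ(n) for each 1 ≤ n ≤ 117: φ(1) = 1, φ(2) = 1, φ(3) = 2, φ(4) = 2, φ(5) = 4, φ(6) = 2, φ(7) = 6, φ(8) = 4, φ(9) = 6, φ(10) = 4, φ(11) = 10, φ(12) = 4, φ(13) = 12, φ(14) = 6, φ(15) = 8, φ(16) = 8, φ(17) = 16, φ(18) = 6, φ(19) = 18, φ(20) = 8, φ(21) = 12, φ(22) = 10, φ(23) = 22, φ(24) = 8, φ(25) = 20, φ(26) = 12, φ(27) = 18, φ(28) = 12, φ(29) = 28, φ(30) = 8, φ(31) = 30, φ(32) = 16, φ(33) = 20, φ(34) = 16, φ(35) = 24, φ(36) = 12, φ(37) = 36, φ(38) = 18, φ(39) = 24, φ(40) = 16, φ(41) = 40, φ(42) = 12, φ(43) = 42, φ(44) = 20, φ(45) = 24, φ(46) = 22, φ(47) = 46, φ(48) = 16, φ(49) = 42, φ(50) = 20, φ(51) = 32, φ(52) = 24, φ(53) = 52, φ(54) = 18, φ(55) = 40, φ(56) = 24, φ(57) = 36, φ(58) = 28, φ(59) = 58, φ(60) = 16, φ(61) = 60, φ(62) = 30, φ(63) = 36, φ(64) = 32, φ(65) = 48, φ(66) = 20, φ(67) = 66, φ(68) = 32, φ(69) = 44, φ(70) = 24, φ(71) = 70, φ(72) = 24, φ(73) = 72, φ(74) = 36, φ(75) = 40, φ(76) = 36, φ(77) = 60, φ(78) = 24, φ(79) = 78, φ(80) = 32, φ(81) = 54, φ(82) = 40, φ(83) = 82, φ(84) = 24, φ(85) = 64, φ(86) = 42, φ(87) = 56, φ(88) = 40, φ(89) = 88, φ(90) = 24, φ(91) = 72, φ(92) = 44, φ(93) = 60, φ(94) = 46, φ(95) = 72, φ(96) = 32, φ(97) = 96, φ(98) = 42, φ(99) = 60, φ(100) = 40, φ(101) = 100, φ(102) = 32, φ(103) = 102, φ(104) = 48, φ(105) = 48, φ(106) = 52, φ(107) = 106, φ(108) = 36, φ(109) = 108, φ(110) = 40, φ(111) = 72, φ(112) = 48, φ(113) = 112, φ(114) = 36, φ(115) = 88, φ(116) = 56, φ(117) = 72. Summing all 117 values: 4200. (Average order: Σ_{n ≤ x} φ(n) ~ (3/π²) x². For x = 117, (3/π²)·117² ≈ 4160.96.)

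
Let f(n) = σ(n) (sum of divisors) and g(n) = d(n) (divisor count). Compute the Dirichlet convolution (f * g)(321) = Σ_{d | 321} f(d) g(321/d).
(σ * d)(321) = 660

Divisors of 321: [1, 3, 107, 321]. For each d | 321:
  d = 1: σ(1) · d(321/1) = 1 · 4 = 4
  d = 3: σ(3) · d(321/3) = 4 · 2 = 8
  d = 107: σ(107) · d(321/107) = 108 · 2 = 216
  d = 321: σ(321) · d(321/321) = 432 · 1 = 432
Summing: (σ * d)(321) = 4 + 8 + 216 + 432 = 660.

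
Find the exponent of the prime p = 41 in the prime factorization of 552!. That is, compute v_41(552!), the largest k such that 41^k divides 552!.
v_41(552!) = 13

Legendre's formula: v_p(n!) = Σ_{k ≥ 1} ⌊n / p^k⌋. For p = 41, n = 552, the terms are:
  ⌊552/41^1⌋ = ⌊552/41⌋ = 13
(the next term ⌊552/41^2⌋ = 0, terminating the sum). Summing: v_41(552!) = 13 = 13.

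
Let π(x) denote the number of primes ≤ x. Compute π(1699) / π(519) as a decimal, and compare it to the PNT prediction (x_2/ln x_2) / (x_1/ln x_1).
π(1699)/π(519) = 266/97 ≈ 2.7423;  PNT prediction ≈ 2.7517.

π(519) = 97 and π(1699) = 266, so π(1699)/π(519) ≈ 2.7423. The PNT-predicted ratio is (1699/ln(1699)) / (519/ln(519)) ≈ 2.7517. The two agree to within a few percent, as expected.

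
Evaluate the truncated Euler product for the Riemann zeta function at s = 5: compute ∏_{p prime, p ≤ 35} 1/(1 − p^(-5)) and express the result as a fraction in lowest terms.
∏ = 1910589921595024369341325427716514697147265/1842548811291065574051999987500114856101888

The primes p ≤ 35 are [2, 3, 5, 7, 11, 13, 17, 19, 23, 29, 31]. For each prime, (1 − 1/p^5)^(-1) = p^5 / (p^5 − 1). The product is (1 − 1/2^5)^(-1), (1 − 1/3^5)^(-1), (1 − 1/5^5)^(-1), (1 − 1/7^5)^(-1), (1 − 1/11^5)^(-1), (1 − 1/13^5)^(-1), (1 − 1/17^5)^(-1), (1 − 1/19^5)^(-1), (1 − 1/23^5)^(-1), (1 − 1/29^5)^(-1), (1 − 1/31^5)^(-1) = ∏ p^5 / (p^5 − 1) = 1910589921595024369341325427716514697147265/1842548811291065574051999987500114856101888.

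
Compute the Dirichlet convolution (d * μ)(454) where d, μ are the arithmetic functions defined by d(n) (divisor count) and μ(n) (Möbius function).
(d * μ)(454) = 1

Divisors of 454: [1, 2, 227, 454]. For each d | 454:
  d = 1: d(1) · μ(454/1) = 1 · 1 = 1
  d = 2: d(2) · μ(454/2) = 2 · -1 = -2
  d = 227: d(227) · μ(454/227) = 2 · -1 = -2
  d = 454: d(454) · μ(454/454) = 4 · 1 = 4
Summing: (d * μ)(454) = 1 + -2 + -2 + 4 = 1.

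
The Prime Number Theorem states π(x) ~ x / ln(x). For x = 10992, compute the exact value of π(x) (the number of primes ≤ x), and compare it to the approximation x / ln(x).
π(10992) = 1334;  x/ln(x) ≈ 1181.31;  relative error ≈ 11.45%.

Directly count primes up to 10992: π(10992) = 1334. The PNT approximation gives 10992/ln(10992) ≈ 10992/9.30492 ≈ 1181.31. Relative error (π(x) − x/ln(x)) / π(x) ≈ 11.45%; the approximation is known to undercount slightly (Li(x) is a better estimate).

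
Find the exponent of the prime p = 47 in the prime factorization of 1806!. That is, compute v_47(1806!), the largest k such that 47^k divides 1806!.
v_47(1806!) = 38

Legendre's formula: v_p(n!) = Σ_{k ≥ 1} ⌊n / p^k⌋. For p = 47, n = 1806, the terms are:
  ⌊1806/47^1⌋ = ⌊1806/47⌋ = 38
(the next term ⌊1806/47^2⌋ = 0, terminating the sum). Summing: v_47(1806!) = 38 = 38.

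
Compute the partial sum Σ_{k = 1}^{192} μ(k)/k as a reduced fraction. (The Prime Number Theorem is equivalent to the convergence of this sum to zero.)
Σ μ(k)/k = -420739552915294928774241207455396214980695624016399287527924921993022991/27128766892785789697356865495675641342069048639462920399809650408428403405

Values of μ(k) for 1 ≤ k ≤ 192: μ(1) = 1, μ(2) = -1, μ(3) = -1, μ(5) = -1, μ(6) = 1, μ(7) = -1, μ(10) = 1, μ(11) = -1, μ(13) = -1, μ(14) = 1, μ(15) = 1, μ(17) = -1, μ(19) = -1, μ(21) = 1, μ(22) = 1, μ(23) = -1, μ(26) = 1, μ(29) = -1, μ(30) = -1, μ(31) = -1, μ(33) = 1, μ(34) = 1, μ(35) = 1, μ(37) = -1, μ(38) = 1, μ(39) = 1, μ(41) = -1, μ(42) = -1, μ(43) = -1, μ(46) = 1, μ(47) = -1, μ(51) = 1, μ(53) = -1, μ(55) = 1, μ(57) = 1, μ(58) = 1, μ(59) = -1, μ(61) = -1, μ(62) = 1, μ(65) = 1, μ(66) = -1, μ(67) = -1, μ(69) = 1, μ(70) = -1, μ(71) = -1, μ(73) = -1, μ(74) = 1, μ(77) = 1, μ(78) = -1, μ(79) = -1, μ(82) = 1, μ(83) = -1, μ(85) = 1, μ(86) = 1, μ(87) = 1, μ(89) = -1, μ(91) = 1, μ(93) = 1, μ(94) = 1, μ(95) = 1, μ(97) = -1, μ(101) = -1, μ(102) = -1, μ(103) = -1, μ(105) = -1, μ(106) = 1, μ(107) = -1, μ(109) = -1, μ(110) = -1, μ(111) = 1, μ(113) = -1, μ(114) = -1, μ(115) = 1, μ(118) = 1, μ(119) = 1, μ(122) = 1, μ(123) = 1, μ(127) = -1, μ(129) = 1, μ(130) = -1, μ(131) = -1, μ(133) = 1, μ(134) = 1, μ(137) = -1, μ(138) = -1, μ(139) = -1, μ(141) = 1, μ(142) = 1, μ(143) = 1, μ(145) = 1, μ(146) = 1, μ(149) = -1, μ(151) = -1, μ(154) = -1, μ(155) = 1, μ(157) = -1, μ(158) = 1, μ(159) = 1, μ(161) = 1, μ(163) = -1, μ(165) = -1, μ(166) = 1, μ(167) = -1, μ(170) = -1, μ(173) = -1, μ(174) = -1, μ(177) = 1, μ(178) = 1, μ(179) = -1, μ(181) = -1, μ(182) = -1, μ(183) = 1, μ(185) = 1, μ(186) = -1, μ(187) = 1, μ(190) = -1, μ(191) = -1, with μ = 0 on non-squarefree integers. Summing μ(k)/k for k where μ(k) ≠ 0 gives -420739552915294928774241207455396214980695624016399287527924921993022991/27128766892785789697356865495675641342069048639462920399809650408428403405 ≈ -0.0155. (PNT ⟺ this sum → 0 as n → ∞.)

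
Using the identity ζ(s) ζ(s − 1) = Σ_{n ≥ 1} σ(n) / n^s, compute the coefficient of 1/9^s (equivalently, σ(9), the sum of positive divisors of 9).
σ(9) = 13

In the product (Σ m^0/m^s)(Σ k / k^s) = Σ (Σ_{d | n} d) / n^s, the coefficient of 1/n^s is σ(n) = Σ_{d | n} d. For n = 9, divisors are [1, 3, 9]; summing: σ(9) = 13.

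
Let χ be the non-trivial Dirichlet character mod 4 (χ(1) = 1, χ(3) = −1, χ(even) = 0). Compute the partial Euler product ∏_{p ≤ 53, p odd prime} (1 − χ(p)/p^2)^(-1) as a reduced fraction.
∏ = 6080498115610191266973991/6635764829241999360000000

The odd primes p ≤ 53 are [3, 5, 7, 11, 13, 17, 19, 23, 29, 31, 37, 41, 43, 47, 53]. For each, χ(p) = 1 if p ≡ 1 mod 4, χ(p) = −1 if p ≡ 3 mod 4. Taking (1 − χ(p)/p^2)^(-1) = p^2/(p^2 − χ(p)): (1 − (-1)/3^2)^(-1) · (1 − (1)/5^2)^(-1) · (1 − (-1)/7^2)^(-1) · (1 − (-1)/11^2)^(-1) · (1 − (1)/13^2)^(-1) · (1 − (1)/17^2)^(-1) · (1 − (-1)/19^2)^(-1) · (1 − (-1)/23^2)^(-1) · (1 − (1)/29^2)^(-1) · (1 − (-1)/31^2)^(-1) · (1 − (1)/37^2)^(-1) · (1 − (1)/41^2)^(-1) · (1 − (-1)/43^2)^(-1) · (1 − (-1)/47^2)^(-1) · (1 − (1)/53^2)^(-1) = 6080498115610191266973991/6635764829241999360000000.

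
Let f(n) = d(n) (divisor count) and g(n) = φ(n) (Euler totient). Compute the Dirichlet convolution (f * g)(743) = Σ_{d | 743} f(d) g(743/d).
(d * φ)(743) = 744

Divisors of 743: [1, 743]. For each d | 743:
  d = 1: d(1) · φ(743/1) = 1 · 742 = 742
  d = 743: d(743) · φ(743/743) = 2 · 1 = 2
Summing: (d * φ)(743) = 742 + 2 = 744.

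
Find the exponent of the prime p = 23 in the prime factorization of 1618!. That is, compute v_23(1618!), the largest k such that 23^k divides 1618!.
v_23(1618!) = 73

Legendre's formula: v_p(n!) = Σ_{k ≥ 1} ⌊n / p^k⌋. For p = 23, n = 1618, the terms are:
  ⌊1618/23^1⌋ = ⌊1618/23⌋ = 70
  ⌊1618/23^2⌋ = ⌊1618/529⌋ = 3
(the next term ⌊1618/23^3⌋ = 0, terminating the sum). Summing: v_23(1618!) = 70 + 3 = 73.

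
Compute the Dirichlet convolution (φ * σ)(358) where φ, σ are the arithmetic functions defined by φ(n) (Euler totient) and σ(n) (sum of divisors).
(φ * σ)(358) = 1432

Divisors of 358: [1, 2, 179, 358]. For each d | 358:
  d = 1: φ(1) · σ(358/1) = 1 · 540 = 540
  d = 2: φ(2) · σ(358/2) = 1 · 180 = 180
  d = 179: φ(179) · σ(358/179) = 178 · 3 = 534
  d = 358: φ(358) · σ(358/358) = 178 · 1 = 178
Summing: (φ * σ)(358) = 540 + 180 + 534 + 178 = 1432.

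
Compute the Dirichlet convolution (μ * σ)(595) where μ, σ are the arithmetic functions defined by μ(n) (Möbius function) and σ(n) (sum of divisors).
(μ * σ)(595) = 595

Divisors of 595: [1, 5, 7, 17, 35, 85, 119, 595]. For each d | 595:
  d = 1: μ(1) · σ(595/1) = 1 · 864 = 864
  d = 5: μ(5) · σ(595/5) = -1 · 144 = -144
  d = 7: μ(7) · σ(595/7) = -1 · 108 = -108
  d = 17: μ(17) · σ(595/17) = -1 · 48 = -48
  d = 35: μ(35) · σ(595/35) = 1 · 18 = 18
  d = 85: μ(85) · σ(595/85) = 1 · 8 = 8
  d = 119: μ(119) · σ(595/119) = 1 · 6 = 6
  d = 595: μ(595) · σ(595/595) = -1 · 1 = -1
Summing: (μ * σ)(595) = 864 + -144 + -108 + -48 + 18 + 8 + 6 + -1 = 595.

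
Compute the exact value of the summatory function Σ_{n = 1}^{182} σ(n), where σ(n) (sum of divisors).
Σ_{n ≤ 182} σ(n) = 27338

Compute σ(n) for each 1 ≤ n ≤ 182: σ(1) = 1, σ(2) = 3, σ(3) = 4, σ(4) = 7, σ(5) = 6, σ(6) = 12, σ(7) = 8, σ(8) = 15, σ(9) = 13, σ(10) = 18, σ(11) = 12, σ(12) = 28, σ(13) = 14, σ(14) = 24, σ(15) = 24, σ(16) = 31, σ(17) = 18, σ(18) = 39, σ(19) = 20, σ(20) = 42, σ(21) = 32, σ(22) = 36, σ(23) = 24, σ(24) = 60, σ(25) = 31, σ(26) = 42, σ(27) = 40, σ(28) = 56, σ(29) = 30, σ(30) = 72, σ(31) = 32, σ(32) = 63, σ(33) = 48, σ(34) = 54, σ(35) = 48, σ(36) = 91, σ(37) = 38, σ(38) = 60, σ(39) = 56, σ(40) = 90, σ(41) = 42, σ(42) = 96, σ(43) = 44, σ(44) = 84, σ(45) = 78, σ(46) = 72, σ(47) = 48, σ(48) = 124, σ(49) = 57, σ(50) = 93, σ(51) = 72, σ(52) = 98, σ(53) = 54, σ(54) = 120, σ(55) = 72, σ(56) = 120, σ(57) = 80, σ(58) = 90, σ(59) = 60, σ(60) = 168, σ(61) = 62, σ(62) = 96, σ(63) = 104, σ(64) = 127, σ(65) = 84, σ(66) = 144, σ(67) = 68, σ(68) = 126, σ(69) = 96, σ(70) = 144, σ(71) = 72, σ(72) = 195, σ(73) = 74, σ(74) = 114, σ(75) = 124, σ(76) = 140, σ(77) = 96, σ(78) = 168, σ(79) = 80, σ(80) = 186, σ(81) = 121, σ(82) = 126, σ(83) = 84, σ(84) = 224, σ(85) = 108, σ(86) = 132, σ(87) = 120, σ(88) = 180, σ(89) = 90, σ(90) = 234, σ(91) = 112, σ(92) = 168, σ(93) = 128, σ(94) = 144, σ(95) = 120, σ(96) = 252, σ(97) = 98, σ(98) = 171, σ(99) = 156, σ(100) = 217, σ(101) = 102, σ(102) = 216, σ(103) = 104, σ(104) = 210, σ(105) = 192, σ(106) = 162, σ(107) = 108, σ(108) = 280, σ(109) = 110, σ(110) = 216, σ(111) = 152, σ(112) = 248, σ(113) = 114, σ(114) = 240, σ(115) = 144, σ(116) = 210, σ(117) = 182, σ(118) = 180, σ(119) = 144, σ(120) = 360, σ(121) = 133, σ(122) = 186, σ(123) = 168, σ(124) = 224, σ(125) = 156, σ(126) = 312, σ(127) = 128, σ(128) = 255, σ(129) = 176, σ(130) = 252, σ(131) = 132, σ(132) = 336, σ(133) = 160, σ(134) = 204, σ(135) = 240, σ(136) = 270, σ(137) = 138, σ(138) = 288, σ(139) = 140, σ(140) = 336, σ(141) = 192, σ(142) = 216, σ(143) = 168, σ(144) = 403, σ(145) = 180, σ(146) = 222, σ(147) = 228, σ(148) = 266, σ(149) = 150, σ(150) = 372, σ(151) = 152, σ(152) = 300, σ(153) = 234, σ(154) = 288, σ(155) = 192, σ(156) = 392, σ(157) = 158, σ(158) = 240, σ(159) = 216, σ(160) = 378, σ(161) = 192, σ(162) = 363, σ(163) = 164, σ(164) = 294, σ(165) = 288, σ(166) = 252, σ(167) = 168, σ(168) = 480, σ(169) = 183, σ(170) = 324, σ(171) = 260, σ(172) = 308, σ(173) = 174, σ(174) = 360, σ(175) = 248, σ(176) = 372, σ(177) = 240, σ(178) = 270, σ(179) = 180, σ(180) = 546, σ(181) = 182, σ(182) = 336. Summing all 182 values: 27338. (Average order: Σ_{n ≤ x} σ(n) ~ (π²/12) x². For x = 182, (π²/12)·182² ≈ 27243.40.)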